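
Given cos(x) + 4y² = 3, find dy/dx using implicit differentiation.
Differentiate the relation implicitly: treat y = y(x) and apply the chain rule, so every y-derivative picks up a y' = dy/dx factor.

With everything moved to the left-hand side, differentiate term by term:
  d/dx[4y^2] = 8y·y'
  d/dx[cos(x)] = -sin(x)
  d/dx[-3] = 0

Separating the contributions that come from x directly and those that come through y:
  without y':      -sin(x)
  multiplying y':  8y

so (-sin(x)) + (8y)·y' = 0, and therefore
  dy/dx = -(-sin(x))/(8y) = sin(x)/(8y)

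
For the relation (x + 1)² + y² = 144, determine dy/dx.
Apply d/dx to both sides, remembering that y depends on x. Each occurrence of y therefore brings in a y' = dy/dx via the chain rule.

With F(x, y) equal to the left-hand side minus the right, differentiate F term by term:
  d/dx[y^2] = 2y·y'
  d/dx[(x + 1)^2] = 2x + 2
  d/dx[-144] = 0
Adding these up, d/dx[F] = 0 becomes
  (2x + 2) + (2y)·y' = 0,
so isolating y',
  dy/dx = -(2x + 2)/(2y) = (-x - 1)/y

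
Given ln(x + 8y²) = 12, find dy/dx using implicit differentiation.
Differentiate the relation implicitly: treat y = y(x) and apply the chain rule, so every y-derivative picks up a y' = dy/dx factor.

With everything moved to the left-hand side, differentiate term by term:
  d/dx[ln(x + 8y^2)] = (16y·y' + 1)/(x + 8y^2)
  d/dx[-12] = 0

Separating the contributions that come from x directly and those that come through y:
  without y':      1/(x + 8y^2)
  multiplying y':  16y/(x + 8y^2)

so (1/(x + 8y^2)) + (16y/(x + 8y^2))·y' = 0, and therefore
  dy/dx = -(1/(x + 8y^2))/(16y/(x + 8y^2)) = -1/(16y)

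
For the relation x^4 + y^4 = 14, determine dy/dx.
Take d/dx of both sides. Since y is implicitly a function of x, the chain rule attaches a y' = dy/dx factor whenever we differentiate through y.

Set F(x, y) = (left side) − (right side), so the curve is F = 0. Differentiating each term of F:
  d/dx[x^4] = 4x^3
  d/dx[y^4] = 4y^3·y'
  d/dx[-14] = 0

Collecting, the y'-free part is the partial derivative in x and the y' coefficient is the partial derivative in y:
  ∂F/∂x = 4x^3
  ∂F/∂y = 4y^3

so d/dx[F(x, y(x))] = ∂F/∂x + (∂F/∂y)·y' = 0. Rearranging,
  dy/dx = -(∂F/∂x)/(∂F/∂y) = -(4x^3)/(4y^3) = -x^3/y^3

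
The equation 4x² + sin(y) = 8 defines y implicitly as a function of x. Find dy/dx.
Apply d/dx to both sides, remembering that y depends on x. Each occurrence of y therefore brings in a y' = dy/dx via the chain rule.

With F(x, y) equal to the left-hand side minus the right, differentiate F term by term:
  d/dx[4x^2] = 8x
  d/dx[sin(y)] = y'·cos(y)
  d/dx[-8] = 0
Adding these up, d/dx[F] = 0 becomes
  (8x) + (cos(y))·y' = 0,
so isolating y',
  dy/dx = -(8x)/(cos(y)) = -8x/cos(y)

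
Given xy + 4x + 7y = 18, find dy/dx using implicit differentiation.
Differentiate the relation implicitly: treat y = y(x) and apply the chain rule, so every y-derivative picks up a y' = dy/dx factor.

With everything moved to the left-hand side, differentiate term by term:
  d/dx[xy] = x·y' + y
  d/dx[4x] = 4
  d/dx[7y] = 7·y'
  d/dx[-18] = 0

Separating the contributions that come from x directly and those that come through y:
  without y':      y + 4
  multiplying y':  x + 7

so (y + 4) + (x + 7)·y' = 0, and therefore
  dy/dx = -(y + 4)/(x + 7) = (-y - 4)/(x + 7)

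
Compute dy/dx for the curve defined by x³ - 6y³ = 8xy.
Apply d/dx to both sides, remembering that y depends on x. Each occurrence of y therefore brings in a y' = dy/dx via the chain rule.

With F(x, y) equal to the left-hand side minus the right, differentiate F term by term:
  d/dx[x^3] = 3x^2
  d/dx[-8xy] = -8x·y' - 8y
  d/dx[-6y^3] = -18y^2·y'
Adding these up, d/dx[F] = 0 becomes
  (3x^2 - 8y) + (-8x - 18y^2)·y' = 0,
so isolating y',
  dy/dx = -(3x^2 - 8y)/(-8x - 18y^2) = (3x^2 - 8y)/(2(4x + 9y^2))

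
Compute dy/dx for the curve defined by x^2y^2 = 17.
Differentiate both sides with respect to x, treating y as y(x). By the chain rule, any term containing y contributes a factor of y' = dy/dx when we differentiate it.

Move every term to one side and write the relation as F(x, y) = 0. Term by term,
  d/dx[x^2y^2] = 2x^2y·y' + 2xy^2
  d/dx[-17] = 0

The pieces without y' make up ∂F/∂x and the coefficient of y' is ∂F/∂y:
  ∂F/∂x = 2xy^2,
  ∂F/∂y = 2x^2y.

Since d/dx[F] = ∂F/∂x + (∂F/∂y)·y' = 0, solve for y':
  (∂F/∂y)·y' = -∂F/∂x
  dy/dx = -(∂F/∂x)/(∂F/∂y) = -(2xy^2)/(2x^2y) = -y/x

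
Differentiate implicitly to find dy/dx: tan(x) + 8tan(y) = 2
Differentiate the relation implicitly: treat y = y(x) and apply the chain rule, so every y-derivative picks up a y' = dy/dx factor.

With everything moved to the left-hand side, differentiate term by term:
  d/dx[tan(x)] = tan(x)^2 + 1
  d/dx[8tan(y)] = 8·y'(tan(y)^2 + 1)
  d/dx[-2] = 0

Separating the contributions that come from x directly and those that come through y:
  without y':      tan(x)^2 + 1
  multiplying y':  8tan(y)^2 + 8

so (tan(x)^2 + 1) + (8tan(y)^2 + 8)·y' = 0, and therefore
  dy/dx = -(tan(x)^2 + 1)/(8tan(y)^2 + 8) = -cos(y)^2/(8cos(x)^2)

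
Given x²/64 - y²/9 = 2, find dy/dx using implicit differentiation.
Apply d/dx to both sides, remembering that y depends on x. Each occurrence of y therefore brings in a y' = dy/dx via the chain rule.

With F(x, y) equal to the left-hand side minus the right, differentiate F term by term:
  d/dx[x^2/64] = x/32
  d/dx[-y^2/9] = -2y·y'/9
  d/dx[-2] = 0
Adding these up, d/dx[F] = 0 becomes
  (x/32) + (-2y/9)·y' = 0,
so isolating y',
  dy/dx = -(x/32)/(-2y/9) = 9x/(64y)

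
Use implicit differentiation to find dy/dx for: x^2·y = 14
Differentiate both sides with respect to x, treating y as y(x). By the chain rule, any term containing y contributes a factor of y' = dy/dx when we differentiate it.

Move every term to one side and write the relation as F(x, y) = 0. Term by term,
  d/dx[x^2y] = x^2·y' + 2xy
  d/dx[-14] = 0

The pieces without y' make up ∂F/∂x and the coefficient of y' is ∂F/∂y:
  ∂F/∂x = 2xy,
  ∂F/∂y = x^2.

Since d/dx[F] = ∂F/∂x + (∂F/∂y)·y' = 0, solve for y':
  (∂F/∂y)·y' = -∂F/∂x
  dy/dx = -(∂F/∂x)/(∂F/∂y) = -(2xy)/(x^2) = -2y/x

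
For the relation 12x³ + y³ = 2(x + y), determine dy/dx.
Differentiate the relation implicitly: treat y = y(x) and apply the chain rule, so every y-derivative picks up a y' = dy/dx factor.

With everything moved to the left-hand side, differentiate term by term:
  d/dx[12x^3] = 36x^2
  d/dx[-2x] = -2
  d/dx[y^3] = 3y^2·y'
  d/dx[-2y] = -2·y'

Separating the contributions that come from x directly and those that come through y:
  without y':      36x^2 - 2
  multiplying y':  3y^2 - 2

so (36x^2 - 2) + (3y^2 - 2)·y' = 0, and therefore
  dy/dx = -(36x^2 - 2)/(3y^2 - 2) = 2(1 - 18x^2)/(3y^2 - 2)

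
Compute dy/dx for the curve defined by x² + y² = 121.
Apply d/dx to both sides, remembering that y depends on x. Each occurrence of y therefore brings in a y' = dy/dx via the chain rule.

With F(x, y) equal to the left-hand side minus the right, differentiate F term by term:
  d/dx[x^2] = 2x
  d/dx[y^2] = 2y·y'
  d/dx[-121] = 0
Adding these up, d/dx[F] = 0 becomes
  (2x) + (2y)·y' = 0,
so isolating y',
  dy/dx = -(2x)/(2y) = -x/y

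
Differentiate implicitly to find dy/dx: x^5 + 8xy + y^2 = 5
Apply d/dx to both sides, remembering that y depends on x. Each occurrence of y therefore brings in a y' = dy/dx via the chain rule.

With F(x, y) equal to the left-hand side minus the right, differentiate F term by term:
  d/dx[x^5] = 5x^4
  d/dx[8xy] = 8x·y' + 8y
  d/dx[y^2] = 2y·y'
  d/dx[-5] = 0
Adding these up, d/dx[F] = 0 becomes
  (5x^4 + 8y) + (8x + 2y)·y' = 0,
so isolating y',
  dy/dx = -(5x^4 + 8y)/(8x + 2y) = (-5x^4 - 8y)/(2(4x + y))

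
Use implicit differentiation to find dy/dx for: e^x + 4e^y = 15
Differentiate the relation implicitly: treat y = y(x) and apply the chain rule, so every y-derivative picks up a y' = dy/dx factor.

With everything moved to the left-hand side, differentiate term by term:
  d/dx[e^(x)] = e^(x)
  d/dx[4e^(y)] = 4·y'·e^(y)
  d/dx[-15] = 0

Separating the contributions that come from x directly and those that come through y:
  without y':      e^(x)
  multiplying y':  4e^(y)

so (e^(x)) + (4e^(y))·y' = 0, and therefore
  dy/dx = -(e^(x))/(4e^(y)) = -e^(x - y)/4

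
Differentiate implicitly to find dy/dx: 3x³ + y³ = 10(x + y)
Apply d/dx to both sides, remembering that y depends on x. Each occurrence of y therefore brings in a y' = dy/dx via the chain rule.

With F(x, y) equal to the left-hand side minus the right, differentiate F term by term:
  d/dx[3x^3] = 9x^2
  d/dx[-10x] = -10
  d/dx[y^3] = 3y^2·y'
  d/dx[-10y] = -10·y'
Adding these up, d/dx[F] = 0 becomes
  (9x^2 - 10) + (3y^2 - 10)·y' = 0,
so isolating y',
  dy/dx = -(9x^2 - 10)/(3y^2 - 10) = (10 - 9x^2)/(3y^2 - 10)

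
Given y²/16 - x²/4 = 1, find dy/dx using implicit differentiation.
Take d/dx of both sides. Since y is implicitly a function of x, the chain rule attaches a y' = dy/dx factor whenever we differentiate through y.

Set F(x, y) = (left side) − (right side), so the curve is F = 0. Differentiating each term of F:
  d/dx[-x^2/4] = -x/2
  d/dx[y^2/16] = y·y'/8
  d/dx[-1] = 0

Collecting, the y'-free part is the partial derivative in x and the y' coefficient is the partial derivative in y:
  ∂F/∂x = -x/2
  ∂F/∂y = y/8

so d/dx[F(x, y(x))] = ∂F/∂x + (∂F/∂y)·y' = 0. Rearranging,
  dy/dx = -(∂F/∂x)/(∂F/∂y) = -(-x/2)/(y/8) = 4x/y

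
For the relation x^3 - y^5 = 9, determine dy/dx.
Take d/dx of both sides. Since y is implicitly a function of x, the chain rule attaches a y' = dy/dx factor whenever we differentiate through y.

Set F(x, y) = (left side) − (right side), so the curve is F = 0. Differentiating each term of F:
  d/dx[x^3] = 3x^2
  d/dx[-y^5] = -5y^4·y'
  d/dx[-9] = 0

Collecting, the y'-free part is the partial derivative in x and the y' coefficient is the partial derivative in y:
  ∂F/∂x = 3x^2
  ∂F/∂y = -5y^4

so d/dx[F(x, y(x))] = ∂F/∂x + (∂F/∂y)·y' = 0. Rearranging,
  dy/dx = -(∂F/∂x)/(∂F/∂y) = -(3x^2)/(-5y^4) = 3x^2/(5y^4)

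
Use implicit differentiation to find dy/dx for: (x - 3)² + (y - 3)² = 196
Take d/dx of both sides. Since y is implicitly a function of x, the chain rule attaches a y' = dy/dx factor whenever we differentiate through y.

Set F(x, y) = (left side) − (right side), so the curve is F = 0. Differentiating each term of F:
  d/dx[(x - 3)^2] = 2x - 6
  d/dx[(y - 3)^2] = 2·y'(y - 3)
  d/dx[-196] = 0

Collecting, the y'-free part is the partial derivative in x and the y' coefficient is the partial derivative in y:
  ∂F/∂x = 2x - 6
  ∂F/∂y = 2y - 6

so d/dx[F(x, y(x))] = ∂F/∂x + (∂F/∂y)·y' = 0. Rearranging,
  dy/dx = -(∂F/∂x)/(∂F/∂y) = -(2x - 6)/(2y - 6) = (3 - x)/(y - 3)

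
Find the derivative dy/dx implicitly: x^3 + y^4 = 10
Take d/dx of both sides. Since y is implicitly a function of x, the chain rule attaches a y' = dy/dx factor whenever we differentiate through y.

Set F(x, y) = (left side) − (right side), so the curve is F = 0. Differentiating each term of F:
  d/dx[x^3] = 3x^2
  d/dx[y^4] = 4y^3·y'
  d/dx[-10] = 0

Collecting, the y'-free part is the partial derivative in x and the y' coefficient is the partial derivative in y:
  ∂F/∂x = 3x^2
  ∂F/∂y = 4y^3

so d/dx[F(x, y(x))] = ∂F/∂x + (∂F/∂y)·y' = 0. Rearranging,
  dy/dx = -(∂F/∂x)/(∂F/∂y) = -(3x^2)/(4y^3) = -3x^2/(4y^3)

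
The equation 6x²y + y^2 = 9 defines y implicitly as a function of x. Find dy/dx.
Differentiate both sides with respect to x, treating y as y(x). By the chain rule, any term containing y contributes a factor of y' = dy/dx when we differentiate it.

Move every term to one side and write the relation as F(x, y) = 0. Term by term,
  d/dx[6x^2y] = 6x^2·y' + 12xy
  d/dx[y^2] = 2y·y'
  d/dx[-9] = 0

The pieces without y' make up ∂F/∂x and the coefficient of y' is ∂F/∂y:
  ∂F/∂x = 12xy,
  ∂F/∂y = 6x^2 + 2y.

Since d/dx[F] = ∂F/∂x + (∂F/∂y)·y' = 0, solve for y':
  (∂F/∂y)·y' = -∂F/∂x
  dy/dx = -(∂F/∂x)/(∂F/∂y) = -(12xy)/(6x^2 + 2y) = -6xy/(3x^2 + y)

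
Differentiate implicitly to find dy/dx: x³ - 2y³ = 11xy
Differentiate the relation implicitly: treat y = y(x) and apply the chain rule, so every y-derivative picks up a y' = dy/dx factor.

With everything moved to the left-hand side, differentiate term by term:
  d/dx[x^3] = 3x^2
  d/dx[-11xy] = -11x·y' - 11y
  d/dx[-2y^3] = -6y^2·y'

Separating the contributions that come from x directly and those that come through y:
  without y':      3x^2 - 11y
  multiplying y':  -11x - 6y^2

so (3x^2 - 11y) + (-11x - 6y^2)·y' = 0, and therefore
  dy/dx = -(3x^2 - 11y)/(-11x - 6y^2) = (3x^2 - 11y)/(11x + 6y^2)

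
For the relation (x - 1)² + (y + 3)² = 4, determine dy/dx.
Apply d/dx to both sides, remembering that y depends on x. Each occurrence of y therefore brings in a y' = dy/dx via the chain rule.

With F(x, y) equal to the left-hand side minus the right, differentiate F term by term:
  d/dx[(x - 1)^2] = 2x - 2
  d/dx[(y + 3)^2] = 2·y'(y + 3)
  d/dx[-4] = 0
Adding these up, d/dx[F] = 0 becomes
  (2x - 2) + (2y + 6)·y' = 0,
so isolating y',
  dy/dx = -(2x - 2)/(2y + 6) = (1 - x)/(y + 3)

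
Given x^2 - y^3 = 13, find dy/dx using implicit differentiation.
Differentiate both sides with respect to x, treating y as y(x). By the chain rule, any term containing y contributes a factor of y' = dy/dx when we differentiate it.

Move every term to one side and write the relation as F(x, y) = 0. Term by term,
  d/dx[x^2] = 2x
  d/dx[-y^3] = -3y^2·y'
  d/dx[-13] = 0

The pieces without y' make up ∂F/∂x and the coefficient of y' is ∂F/∂y:
  ∂F/∂x = 2x,
  ∂F/∂y = -3y^2.

Since d/dx[F] = ∂F/∂x + (∂F/∂y)·y' = 0, solve for y':
  (∂F/∂y)·y' = -∂F/∂x
  dy/dx = -(∂F/∂x)/(∂F/∂y) = -(2x)/(-3y^2) = 2x/(3y^2)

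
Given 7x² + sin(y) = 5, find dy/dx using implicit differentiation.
Differentiate both sides with respect to x, treating y as y(x). By the chain rule, any term containing y contributes a factor of y' = dy/dx when we differentiate it.

Move every term to one side and write the relation as F(x, y) = 0. Term by term,
  d/dx[7x^2] = 14x
  d/dx[sin(y)] = y'·cos(y)
  d/dx[-5] = 0

The pieces without y' make up ∂F/∂x and the coefficient of y' is ∂F/∂y:
  ∂F/∂x = 14x,
  ∂F/∂y = cos(y).

Since d/dx[F] = ∂F/∂x + (∂F/∂y)·y' = 0, solve for y':
  (∂F/∂y)·y' = -∂F/∂x
  dy/dx = -(∂F/∂x)/(∂F/∂y) = -(14x)/(cos(y)) = -14x/cos(y)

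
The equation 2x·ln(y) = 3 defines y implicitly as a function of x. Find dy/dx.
Differentiate the relation implicitly: treat y = y(x) and apply the chain rule, so every y-derivative picks up a y' = dy/dx factor.

With everything moved to the left-hand side, differentiate term by term:
  d/dx[2x·ln(y)] = 2x·y'/y + 2ln(y)
  d/dx[-3] = 0

Separating the contributions that come from x directly and those that come through y:
  without y':      2ln(y)
  multiplying y':  2x/y

so (2ln(y)) + (2x/y)·y' = 0, and therefore
  dy/dx = -(2ln(y))/(2x/y) = -y·ln(y)/x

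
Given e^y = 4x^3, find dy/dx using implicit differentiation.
Differentiate the relation implicitly: treat y = y(x) and apply the chain rule, so every y-derivative picks up a y' = dy/dx factor.

With everything moved to the left-hand side, differentiate term by term:
  d/dx[-4x^3] = -12x^2
  d/dx[e^(y)] = y'·e^(y)

Separating the contributions that come from x directly and those that come through y:
  without y':      -12x^2
  multiplying y':  e^(y)

so (-12x^2) + (e^(y))·y' = 0, and therefore
  dy/dx = -(-12x^2)/(e^(y)) = 12x^2e^(-y)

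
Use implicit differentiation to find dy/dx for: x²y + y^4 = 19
Differentiate both sides with respect to x, treating y as y(x). By the chain rule, any term containing y contributes a factor of y' = dy/dx when we differentiate it.

Move every term to one side and write the relation as F(x, y) = 0. Term by term,
  d/dx[x^2y] = x^2·y' + 2xy
  d/dx[y^4] = 4y^3·y'
  d/dx[-19] = 0

The pieces without y' make up ∂F/∂x and the coefficient of y' is ∂F/∂y:
  ∂F/∂x = 2xy,
  ∂F/∂y = x^2 + 4y^3.

Since d/dx[F] = ∂F/∂x + (∂F/∂y)·y' = 0, solve for y':
  (∂F/∂y)·y' = -∂F/∂x
  dy/dx = -(∂F/∂x)/(∂F/∂y) = -(2xy)/(x^2 + 4y^3) = -2xy/(x^2 + 4y^3)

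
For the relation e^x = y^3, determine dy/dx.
Take d/dx of both sides. Since y is implicitly a function of x, the chain rule attaches a y' = dy/dx factor whenever we differentiate through y.

Set F(x, y) = (left side) − (right side), so the curve is F = 0. Differentiating each term of F:
  d/dx[-y^3] = -3y^2·y'
  d/dx[e^(x)] = e^(x)

Collecting, the y'-free part is the partial derivative in x and the y' coefficient is the partial derivative in y:
  ∂F/∂x = e^(x)
  ∂F/∂y = -3y^2

so d/dx[F(x, y(x))] = ∂F/∂x + (∂F/∂y)·y' = 0. Rearranging,
  dy/dx = -(∂F/∂x)/(∂F/∂y) = -(e^(x))/(-3y^2) = e^(x)/(3y^2)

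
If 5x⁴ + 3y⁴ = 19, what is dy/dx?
Apply d/dx to both sides, remembering that y depends on x. Each occurrence of y therefore brings in a y' = dy/dx via the chain rule.

With F(x, y) equal to the left-hand side minus the right, differentiate F term by term:
  d/dx[5x^4] = 20x^3
  d/dx[3y^4] = 12y^3·y'
  d/dx[-19] = 0
Adding these up, d/dx[F] = 0 becomes
  (20x^3) + (12y^3)·y' = 0,
so isolating y',
  dy/dx = -(20x^3)/(12y^3) = -5x^3/(3y^3)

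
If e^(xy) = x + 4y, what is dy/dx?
Differentiate both sides with respect to x, treating y as y(x). By the chain rule, any term containing y contributes a factor of y' = dy/dx when we differentiate it.

Move every term to one side and write the relation as F(x, y) = 0. Term by term,
  d/dx[-x] = -1
  d/dx[-4y] = -4·y'
  d/dx[e^(xy)] = (x·y' + y)·e^(xy)

The pieces without y' make up ∂F/∂x and the coefficient of y' is ∂F/∂y:
  ∂F/∂x = y·e^(xy) - 1,
  ∂F/∂y = x·e^(xy) - 4.

Since d/dx[F] = ∂F/∂x + (∂F/∂y)·y' = 0, solve for y':
  (∂F/∂y)·y' = -∂F/∂x
  dy/dx = -(∂F/∂x)/(∂F/∂y) = -(y·e^(xy) - 1)/(x·e^(xy) - 4) = (-y·e^(xy) + 1)/(x·e^(xy) - 4)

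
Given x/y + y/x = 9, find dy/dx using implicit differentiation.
Take d/dx of both sides. Since y is implicitly a function of x, the chain rule attaches a y' = dy/dx factor whenever we differentiate through y.

Set F(x, y) = (left side) − (right side), so the curve is F = 0. Differentiating each term of F:
  d/dx[x/y] = -x·y'/y^2 + 1/y
  d/dx[y/x] = y'/x - y/x^2
  d/dx[-9] = 0

Collecting, the y'-free part is the partial derivative in x and the y' coefficient is the partial derivative in y:
  ∂F/∂x = 1/y - y/x^2
  ∂F/∂y = -x/y^2 + 1/x

so d/dx[F(x, y(x))] = ∂F/∂x + (∂F/∂y)·y' = 0. Rearranging,
  dy/dx = -(∂F/∂x)/(∂F/∂y) = -(1/y - y/x^2)/(-x/y^2 + 1/x)
        = -((x - y)(x + y)/(x^2y))/(-(x - y)(x + y)/(xy^2)) = y/x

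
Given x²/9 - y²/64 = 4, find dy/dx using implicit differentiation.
Differentiate the relation implicitly: treat y = y(x) and apply the chain rule, so every y-derivative picks up a y' = dy/dx factor.

With everything moved to the left-hand side, differentiate term by term:
  d/dx[x^2/9] = 2x/9
  d/dx[-y^2/64] = -y·y'/32
  d/dx[-4] = 0

Separating the contributions that come from x directly and those that come through y:
  without y':      2x/9
  multiplying y':  -y/32

so (2x/9) + (-y/32)·y' = 0, and therefore
  dy/dx = -(2x/9)/(-y/32) = 64x/(9y)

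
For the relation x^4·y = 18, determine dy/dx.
Differentiate the relation implicitly: treat y = y(x) and apply the chain rule, so every y-derivative picks up a y' = dy/dx factor.

With everything moved to the left-hand side, differentiate term by term:
  d/dx[x^4y] = x^4·y' + 4x^3y
  d/dx[-18] = 0

Separating the contributions that come from x directly and those that come through y:
  without y':      4x^3y
  multiplying y':  x^4

so (4x^3y) + (x^4)·y' = 0, and therefore
  dy/dx = -(4x^3y)/(x^4) = -4y/x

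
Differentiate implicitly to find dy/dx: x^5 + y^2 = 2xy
Apply d/dx to both sides, remembering that y depends on x. Each occurrence of y therefore brings in a y' = dy/dx via the chain rule.

With F(x, y) equal to the left-hand side minus the right, differentiate F term by term:
  d/dx[x^5] = 5x^4
  d/dx[-2xy] = -2x·y' - 2y
  d/dx[y^2] = 2y·y'
Adding these up, d/dx[F] = 0 becomes
  (5x^4 - 2y) + (-2x + 2y)·y' = 0,
so isolating y',
  dy/dx = -(5x^4 - 2y)/(-2x + 2y) = (5x^4/2 - y)/(x - y)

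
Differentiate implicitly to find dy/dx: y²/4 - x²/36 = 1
Differentiate both sides with respect to x, treating y as y(x). By the chain rule, any term containing y contributes a factor of y' = dy/dx when we differentiate it.

Move every term to one side and write the relation as F(x, y) = 0. Term by term,
  d/dx[-x^2/36] = -x/18
  d/dx[y^2/4] = y·y'/2
  d/dx[-1] = 0

The pieces without y' make up ∂F/∂x and the coefficient of y' is ∂F/∂y:
  ∂F/∂x = -x/18,
  ∂F/∂y = y/2.

Since d/dx[F] = ∂F/∂x + (∂F/∂y)·y' = 0, solve for y':
  (∂F/∂y)·y' = -∂F/∂x
  dy/dx = -(∂F/∂x)/(∂F/∂y) = -(-x/18)/(y/2) = x/(9y)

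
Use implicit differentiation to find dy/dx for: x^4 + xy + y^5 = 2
Take d/dx of both sides. Since y is implicitly a function of x, the chain rule attaches a y' = dy/dx factor whenever we differentiate through y.

Set F(x, y) = (left side) − (right side), so the curve is F = 0. Differentiating each term of F:
  d/dx[x^4] = 4x^3
  d/dx[xy] = x·y' + y
  d/dx[y^5] = 5y^4·y'
  d/dx[-2] = 0

Collecting, the y'-free part is the partial derivative in x and the y' coefficient is the partial derivative in y:
  ∂F/∂x = 4x^3 + y
  ∂F/∂y = x + 5y^4

so d/dx[F(x, y(x))] = ∂F/∂x + (∂F/∂y)·y' = 0. Rearranging,
  dy/dx = -(∂F/∂x)/(∂F/∂y) = -(4x^3 + y)/(x + 5y^4) = (-4x^3 - y)/(x + 5y^4)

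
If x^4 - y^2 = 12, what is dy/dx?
Differentiate both sides with respect to x, treating y as y(x). By the chain rule, any term containing y contributes a factor of y' = dy/dx when we differentiate it.

Move every term to one side and write the relation as F(x, y) = 0. Term by term,
  d/dx[x^4] = 4x^3
  d/dx[-y^2] = -2y·y'
  d/dx[-12] = 0

The pieces without y' make up ∂F/∂x and the coefficient of y' is ∂F/∂y:
  ∂F/∂x = 4x^3,
  ∂F/∂y = -2y.

Since d/dx[F] = ∂F/∂x + (∂F/∂y)·y' = 0, solve for y':
  (∂F/∂y)·y' = -∂F/∂x
  dy/dx = -(∂F/∂x)/(∂F/∂y) = -(4x^3)/(-2y) = 2x^3/y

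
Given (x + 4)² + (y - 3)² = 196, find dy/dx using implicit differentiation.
Take d/dx of both sides. Since y is implicitly a function of x, the chain rule attaches a y' = dy/dx factor whenever we differentiate through y.

Set F(x, y) = (left side) − (right side), so the curve is F = 0. Differentiating each term of F:
  d/dx[(x + 4)^2] = 2x + 8
  d/dx[(y - 3)^2] = 2·y'(y - 3)
  d/dx[-196] = 0

Collecting, the y'-free part is the partial derivative in x and the y' coefficient is the partial derivative in y:
  ∂F/∂x = 2x + 8
  ∂F/∂y = 2y - 6

so d/dx[F(x, y(x))] = ∂F/∂x + (∂F/∂y)·y' = 0. Rearranging,
  dy/dx = -(∂F/∂x)/(∂F/∂y) = -(2x + 8)/(2y - 6) = (-x - 4)/(y - 3)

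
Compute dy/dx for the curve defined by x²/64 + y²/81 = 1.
Differentiate both sides with respect to x, treating y as y(x). By the chain rule, any term containing y contributes a factor of y' = dy/dx when we differentiate it.

Move every term to one side and write the relation as F(x, y) = 0. Term by term,
  d/dx[x^2/64] = x/32
  d/dx[y^2/81] = 2y·y'/81
  d/dx[-1] = 0

The pieces without y' make up ∂F/∂x and the coefficient of y' is ∂F/∂y:
  ∂F/∂x = x/32,
  ∂F/∂y = 2y/81.

Since d/dx[F] = ∂F/∂x + (∂F/∂y)·y' = 0, solve for y':
  (∂F/∂y)·y' = -∂F/∂x
  dy/dx = -(∂F/∂x)/(∂F/∂y) = -(x/32)/(2y/81) = -81x/(64y)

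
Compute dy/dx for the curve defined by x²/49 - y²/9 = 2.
Take d/dx of both sides. Since y is implicitly a function of x, the chain rule attaches a y' = dy/dx factor whenever we differentiate through y.

Set F(x, y) = (left side) − (right side), so the curve is F = 0. Differentiating each term of F:
  d/dx[x^2/49] = 2x/49
  d/dx[-y^2/9] = -2y·y'/9
  d/dx[-2] = 0

Collecting, the y'-free part is the partial derivative in x and the y' coefficient is the partial derivative in y:
  ∂F/∂x = 2x/49
  ∂F/∂y = -2y/9

so d/dx[F(x, y(x))] = ∂F/∂x + (∂F/∂y)·y' = 0. Rearranging,
  dy/dx = -(∂F/∂x)/(∂F/∂y) = -(2x/49)/(-2y/9) = 9x/(49y)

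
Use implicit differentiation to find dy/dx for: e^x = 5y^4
Take d/dx of both sides. Since y is implicitly a function of x, the chain rule attaches a y' = dy/dx factor whenever we differentiate through y.

Set F(x, y) = (left side) − (right side), so the curve is F = 0. Differentiating each term of F:
  d/dx[-5y^4] = -20y^3·y'
  d/dx[e^(x)] = e^(x)

Collecting, the y'-free part is the partial derivative in x and the y' coefficient is the partial derivative in y:
  ∂F/∂x = e^(x)
  ∂F/∂y = -20y^3

so d/dx[F(x, y(x))] = ∂F/∂x + (∂F/∂y)·y' = 0. Rearranging,
  dy/dx = -(∂F/∂x)/(∂F/∂y) = -(e^(x))/(-20y^3) = e^(x)/(20y^3)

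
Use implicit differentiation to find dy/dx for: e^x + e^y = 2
Take d/dx of both sides. Since y is implicitly a function of x, the chain rule attaches a y' = dy/dx factor whenever we differentiate through y.

Set F(x, y) = (left side) − (right side), so the curve is F = 0. Differentiating each term of F:
  d/dx[e^(x)] = e^(x)
  d/dx[e^(y)] = y'·e^(y)
  d/dx[-2] = 0

Collecting, the y'-free part is the partial derivative in x and the y' coefficient is the partial derivative in y:
  ∂F/∂x = e^(x)
  ∂F/∂y = e^(y)

so d/dx[F(x, y(x))] = ∂F/∂x + (∂F/∂y)·y' = 0. Rearranging,
  dy/dx = -(∂F/∂x)/(∂F/∂y) = -(e^(x))/(e^(y)) = -e^(x - y)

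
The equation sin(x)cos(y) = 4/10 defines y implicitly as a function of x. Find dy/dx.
Differentiate the relation implicitly: treat y = y(x) and apply the chain rule, so every y-derivative picks up a y' = dy/dx factor.

With everything moved to the left-hand side, differentiate term by term:
  d/dx[sin(x)·cos(y)] = -y'·sin(x)·sin(y) + cos(x)·cos(y)
  d/dx[-2/5] = 0

Separating the contributions that come from x directly and those that come through y:
  without y':      cos(x)·cos(y)
  multiplying y':  -sin(x)·sin(y)

so (cos(x)·cos(y)) + (-sin(x)·sin(y))·y' = 0, and therefore
  dy/dx = -(cos(x)·cos(y))/(-sin(x)·sin(y)) = 1/(tan(x)·tan(y))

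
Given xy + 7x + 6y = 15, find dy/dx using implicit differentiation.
Differentiate both sides with respect to x, treating y as y(x). By the chain rule, any term containing y contributes a factor of y' = dy/dx when we differentiate it.

Move every term to one side and write the relation as F(x, y) = 0. Term by term,
  d/dx[xy] = x·y' + y
  d/dx[7x] = 7
  d/dx[6y] = 6·y'
  d/dx[-15] = 0

The pieces without y' make up ∂F/∂x and the coefficient of y' is ∂F/∂y:
  ∂F/∂x = y + 7,
  ∂F/∂y = x + 6.

Since d/dx[F] = ∂F/∂x + (∂F/∂y)·y' = 0, solve for y':
  (∂F/∂y)·y' = -∂F/∂x
  dy/dx = -(∂F/∂x)/(∂F/∂y) = -(y + 7)/(x + 6) = (-y - 7)/(x + 6)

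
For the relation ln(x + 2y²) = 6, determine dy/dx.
Take d/dx of both sides. Since y is implicitly a function of x, the chain rule attaches a y' = dy/dx factor whenever we differentiate through y.

Set F(x, y) = (left side) − (right side), so the curve is F = 0. Differentiating each term of F:
  d/dx[ln(x + 2y^2)] = (4y·y' + 1)/(x + 2y^2)
  d/dx[-6] = 0

Collecting, the y'-free part is the partial derivative in x and the y' coefficient is the partial derivative in y:
  ∂F/∂x = 1/(x + 2y^2)
  ∂F/∂y = 4y/(x + 2y^2)

so d/dx[F(x, y(x))] = ∂F/∂x + (∂F/∂y)·y' = 0. Rearranging,
  dy/dx = -(∂F/∂x)/(∂F/∂y) = -(1/(x + 2y^2))/(4y/(x + 2y^2)) = -1/(4y)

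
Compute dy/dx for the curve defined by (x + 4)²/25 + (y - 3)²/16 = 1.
Differentiate the relation implicitly: treat y = y(x) and apply the chain rule, so every y-derivative picks up a y' = dy/dx factor.

With everything moved to the left-hand side, differentiate term by term:
  d/dx[(x + 4)^2/25] = 2x/25 + 8/25
  d/dx[(y - 3)^2/16] = y'(y - 3)/8
  d/dx[-1] = 0

Separating the contributions that come from x directly and those that come through y:
  without y':      2x/25 + 8/25
  multiplying y':  y/8 - 3/8

so (2x/25 + 8/25) + (y/8 - 3/8)·y' = 0, and therefore
  dy/dx = -(2x/25 + 8/25)/(y/8 - 3/8)
        = -(2(x + 4)/25)/((y - 3)/8) = 16(-x - 4)/(25(y - 3))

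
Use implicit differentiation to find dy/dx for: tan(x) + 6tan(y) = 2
Differentiate both sides with respect to x, treating y as y(x). By the chain rule, any term containing y contributes a factor of y' = dy/dx when we differentiate it.

Move every term to one side and write the relation as F(x, y) = 0. Term by term,
  d/dx[tan(x)] = tan(x)^2 + 1
  d/dx[6tan(y)] = 6·y'(tan(y)^2 + 1)
  d/dx[-2] = 0

The pieces without y' make up ∂F/∂x and the coefficient of y' is ∂F/∂y:
  ∂F/∂x = tan(x)^2 + 1,
  ∂F/∂y = 6tan(y)^2 + 6.

Since d/dx[F] = ∂F/∂x + (∂F/∂y)·y' = 0, solve for y':
  (∂F/∂y)·y' = -∂F/∂x
  dy/dx = -(∂F/∂x)/(∂F/∂y) = -(tan(x)^2 + 1)/(6tan(y)^2 + 6) = -cos(y)^2/(6cos(x)^2)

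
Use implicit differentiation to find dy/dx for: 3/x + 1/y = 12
Differentiate both sides with respect to x, treating y as y(x). By the chain rule, any term containing y contributes a factor of y' = dy/dx when we differentiate it.

Move every term to one side and write the relation as F(x, y) = 0. Term by term,
  d/dx[1/y] = -y'/y^2
  d/dx[3/x] = -3/x^2
  d/dx[-12] = 0

The pieces without y' make up ∂F/∂x and the coefficient of y' is ∂F/∂y:
  ∂F/∂x = -3/x^2,
  ∂F/∂y = -1/y^2.

Since d/dx[F] = ∂F/∂x + (∂F/∂y)·y' = 0, solve for y':
  (∂F/∂y)·y' = -∂F/∂x
  dy/dx = -(∂F/∂x)/(∂F/∂y) = -(-3/x^2)/(-1/y^2) = -3y^2/x^2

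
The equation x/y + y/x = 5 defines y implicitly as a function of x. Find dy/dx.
Take d/dx of both sides. Since y is implicitly a function of x, the chain rule attaches a y' = dy/dx factor whenever we differentiate through y.

Set F(x, y) = (left side) − (right side), so the curve is F = 0. Differentiating each term of F:
  d/dx[x/y] = -x·y'/y^2 + 1/y
  d/dx[y/x] = y'/x - y/x^2
  d/dx[-5] = 0

Collecting, the y'-free part is the partial derivative in x and the y' coefficient is the partial derivative in y:
  ∂F/∂x = 1/y - y/x^2
  ∂F/∂y = -x/y^2 + 1/x

so d/dx[F(x, y(x))] = ∂F/∂x + (∂F/∂y)·y' = 0. Rearranging,
  dy/dx = -(∂F/∂x)/(∂F/∂y) = -(1/y - y/x^2)/(-x/y^2 + 1/x)
        = -((x - y)(x + y)/(x^2y))/(-(x - y)(x + y)/(xy^2)) = y/x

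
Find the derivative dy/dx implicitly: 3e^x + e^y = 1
Take d/dx of both sides. Since y is implicitly a function of x, the chain rule attaches a y' = dy/dx factor whenever we differentiate through y.

Set F(x, y) = (left side) − (right side), so the curve is F = 0. Differentiating each term of F:
  d/dx[3e^(x)] = 3e^(x)
  d/dx[e^(y)] = y'·e^(y)
  d/dx[-1] = 0

Collecting, the y'-free part is the partial derivative in x and the y' coefficient is the partial derivative in y:
  ∂F/∂x = 3e^(x)
  ∂F/∂y = e^(y)

so d/dx[F(x, y(x))] = ∂F/∂x + (∂F/∂y)·y' = 0. Rearranging,
  dy/dx = -(∂F/∂x)/(∂F/∂y) = -(3e^(x))/(e^(y)) = -3e^(x - y)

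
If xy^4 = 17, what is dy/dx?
Differentiate both sides with respect to x, treating y as y(x). By the chain rule, any term containing y contributes a factor of y' = dy/dx when we differentiate it.

Move every term to one side and write the relation as F(x, y) = 0. Term by term,
  d/dx[xy^4] = 4xy^3·y' + y^4
  d/dx[-17] = 0

The pieces without y' make up ∂F/∂x and the coefficient of y' is ∂F/∂y:
  ∂F/∂x = y^4,
  ∂F/∂y = 4xy^3.

Since d/dx[F] = ∂F/∂x + (∂F/∂y)·y' = 0, solve for y':
  (∂F/∂y)·y' = -∂F/∂x
  dy/dx = -(∂F/∂x)/(∂F/∂y) = -(y^4)/(4xy^3) = -y/(4x)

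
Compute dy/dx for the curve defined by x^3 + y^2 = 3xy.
Differentiate the relation implicitly: treat y = y(x) and apply the chain rule, so every y-derivative picks up a y' = dy/dx factor.

With everything moved to the left-hand side, differentiate term by term:
  d/dx[x^3] = 3x^2
  d/dx[-3xy] = -3x·y' - 3y
  d/dx[y^2] = 2y·y'

Separating the contributions that come from x directly and those that come through y:
  without y':      3x^2 - 3y
  multiplying y':  -3x + 2y

so (3x^2 - 3y) + (-3x + 2y)·y' = 0, and therefore
  dy/dx = -(3x^2 - 3y)/(-3x + 2y) = 3(x^2 - y)/(3x - 2y)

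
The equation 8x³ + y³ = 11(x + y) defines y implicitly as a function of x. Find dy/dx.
Differentiate both sides with respect to x, treating y as y(x). By the chain rule, any term containing y contributes a factor of y' = dy/dx when we differentiate it.

Move every term to one side and write the relation as F(x, y) = 0. Term by term,
  d/dx[8x^3] = 24x^2
  d/dx[-11x] = -11
  d/dx[y^3] = 3y^2·y'
  d/dx[-11y] = -11·y'

The pieces without y' make up ∂F/∂x and the coefficient of y' is ∂F/∂y:
  ∂F/∂x = 24x^2 - 11,
  ∂F/∂y = 3y^2 - 11.

Since d/dx[F] = ∂F/∂x + (∂F/∂y)·y' = 0, solve for y':
  (∂F/∂y)·y' = -∂F/∂x
  dy/dx = -(∂F/∂x)/(∂F/∂y) = -(24x^2 - 11)/(3y^2 - 11) = (11 - 24x^2)/(3y^2 - 11)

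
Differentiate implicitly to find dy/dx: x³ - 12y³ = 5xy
Differentiate the relation implicitly: treat y = y(x) and apply the chain rule, so every y-derivative picks up a y' = dy/dx factor.

With everything moved to the left-hand side, differentiate term by term:
  d/dx[x^3] = 3x^2
  d/dx[-5xy] = -5x·y' - 5y
  d/dx[-12y^3] = -36y^2·y'

Separating the contributions that come from x directly and those that come through y:
  without y':      3x^2 - 5y
  multiplying y':  -5x - 36y^2

so (3x^2 - 5y) + (-5x - 36y^2)·y' = 0, and therefore
  dy/dx = -(3x^2 - 5y)/(-5x - 36y^2) = (3x^2 - 5y)/(5x + 36y^2)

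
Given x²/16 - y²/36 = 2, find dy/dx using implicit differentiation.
Take d/dx of both sides. Since y is implicitly a function of x, the chain rule attaches a y' = dy/dx factor whenever we differentiate through y.

Set F(x, y) = (left side) − (right side), so the curve is F = 0. Differentiating each term of F:
  d/dx[x^2/16] = x/8
  d/dx[-y^2/36] = -y·y'/18
  d/dx[-2] = 0

Collecting, the y'-free part is the partial derivative in x and the y' coefficient is the partial derivative in y:
  ∂F/∂x = x/8
  ∂F/∂y = -y/18

so d/dx[F(x, y(x))] = ∂F/∂x + (∂F/∂y)·y' = 0. Rearranging,
  dy/dx = -(∂F/∂x)/(∂F/∂y) = -(x/8)/(-y/18) = 9x/(4y)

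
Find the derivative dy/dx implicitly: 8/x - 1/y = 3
Apply d/dx to both sides, remembering that y depends on x. Each occurrence of y therefore brings in a y' = dy/dx via the chain rule.

With F(x, y) equal to the left-hand side minus the right, differentiate F term by term:
  d/dx[-1/y] = y'/y^2
  d/dx[8/x] = -8/x^2
  d/dx[-3] = 0
Adding these up, d/dx[F] = 0 becomes
  (-8/x^2) + (y^(-2))·y' = 0,
so isolating y',
  dy/dx = -(-8/x^2)/(y^(-2)) = 8y^2/x^2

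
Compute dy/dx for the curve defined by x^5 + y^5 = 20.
Differentiate both sides with respect to x, treating y as y(x). By the chain rule, any term containing y contributes a factor of y' = dy/dx when we differentiate it.

Move every term to one side and write the relation as F(x, y) = 0. Term by term,
  d/dx[x^5] = 5x^4
  d/dx[y^5] = 5y^4·y'
  d/dx[-20] = 0

The pieces without y' make up ∂F/∂x and the coefficient of y' is ∂F/∂y:
  ∂F/∂x = 5x^4,
  ∂F/∂y = 5y^4.

Since d/dx[F] = ∂F/∂x + (∂F/∂y)·y' = 0, solve for y':
  (∂F/∂y)·y' = -∂F/∂x
  dy/dx = -(∂F/∂x)/(∂F/∂y) = -(5x^4)/(5y^4) = -x^4/y^4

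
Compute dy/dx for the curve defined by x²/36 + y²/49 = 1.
Differentiate the relation implicitly: treat y = y(x) and apply the chain rule, so every y-derivative picks up a y' = dy/dx factor.

With everything moved to the left-hand side, differentiate term by term:
  d/dx[x^2/36] = x/18
  d/dx[y^2/49] = 2y·y'/49
  d/dx[-1] = 0

Separating the contributions that come from x directly and those that come through y:
  without y':      x/18
  multiplying y':  2y/49

so (x/18) + (2y/49)·y' = 0, and therefore
  dy/dx = -(x/18)/(2y/49) = -49x/(36y)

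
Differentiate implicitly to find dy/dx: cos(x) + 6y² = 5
Take d/dx of both sides. Since y is implicitly a function of x, the chain rule attaches a y' = dy/dx factor whenever we differentiate through y.

Set F(x, y) = (left side) − (right side), so the curve is F = 0. Differentiating each term of F:
  d/dx[6y^2] = 12y·y'
  d/dx[cos(x)] = -sin(x)
  d/dx[-5] = 0

Collecting, the y'-free part is the partial derivative in x and the y' coefficient is the partial derivative in y:
  ∂F/∂x = -sin(x)
  ∂F/∂y = 12y

so d/dx[F(x, y(x))] = ∂F/∂x + (∂F/∂y)·y' = 0. Rearranging,
  dy/dx = -(∂F/∂x)/(∂F/∂y) = -(-sin(x))/(12y) = sin(x)/(12y)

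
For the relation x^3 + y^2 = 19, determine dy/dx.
Apply d/dx to both sides, remembering that y depends on x. Each occurrence of y therefore brings in a y' = dy/dx via the chain rule.

With F(x, y) equal to the left-hand side minus the right, differentiate F term by term:
  d/dx[x^3] = 3x^2
  d/dx[y^2] = 2y·y'
  d/dx[-19] = 0
Adding these up, d/dx[F] = 0 becomes
  (3x^2) + (2y)·y' = 0,
so isolating y',
  dy/dx = -(3x^2)/(2y) = -3x^2/(2y)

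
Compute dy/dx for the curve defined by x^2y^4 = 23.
Differentiate the relation implicitly: treat y = y(x) and apply the chain rule, so every y-derivative picks up a y' = dy/dx factor.

With everything moved to the left-hand side, differentiate term by term:
  d/dx[x^2y^4] = 4x^2y^3·y' + 2xy^4
  d/dx[-23] = 0

Separating the contributions that come from x directly and those that come through y:
  without y':      2xy^4
  multiplying y':  4x^2y^3

so (2xy^4) + (4x^2y^3)·y' = 0, and therefore
  dy/dx = -(2xy^4)/(4x^2y^3) = -y/(2x)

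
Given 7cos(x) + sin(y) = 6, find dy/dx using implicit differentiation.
Differentiate the relation implicitly: treat y = y(x) and apply the chain rule, so every y-derivative picks up a y' = dy/dx factor.

With everything moved to the left-hand side, differentiate term by term:
  d/dx[sin(y)] = y'·cos(y)
  d/dx[7cos(x)] = -7sin(x)
  d/dx[-6] = 0

Separating the contributions that come from x directly and those that come through y:
  without y':      -7sin(x)
  multiplying y':  cos(y)

so (-7sin(x)) + (cos(y))·y' = 0, and therefore
  dy/dx = -(-7sin(x))/(cos(y)) = 7sin(x)/cos(y)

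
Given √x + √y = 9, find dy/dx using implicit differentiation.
Differentiate the relation implicitly: treat y = y(x) and apply the chain rule, so every y-derivative picks up a y' = dy/dx factor.

With everything moved to the left-hand side, differentiate term by term:
  d/dx[√(x)] = 1/(2√(x))
  d/dx[√(y)] = y'/(2√(y))
  d/dx[-9] = 0

Separating the contributions that come from x directly and those that come through y:
  without y':      1/(2√(x))
  multiplying y':  1/(2√(y))

so (1/(2√(x))) + (1/(2√(y)))·y' = 0, and therefore
  dy/dx = -(1/(2√(x)))/(1/(2√(y))) = -√(y)/√(x)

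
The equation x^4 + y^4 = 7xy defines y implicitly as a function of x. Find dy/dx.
Differentiate both sides with respect to x, treating y as y(x). By the chain rule, any term containing y contributes a factor of y' = dy/dx when we differentiate it.

Move every term to one side and write the relation as F(x, y) = 0. Term by term,
  d/dx[x^4] = 4x^3
  d/dx[-7xy] = -7x·y' - 7y
  d/dx[y^4] = 4y^3·y'

The pieces without y' make up ∂F/∂x and the coefficient of y' is ∂F/∂y:
  ∂F/∂x = 4x^3 - 7y,
  ∂F/∂y = -7x + 4y^3.

Since d/dx[F] = ∂F/∂x + (∂F/∂y)·y' = 0, solve for y':
  (∂F/∂y)·y' = -∂F/∂x
  dy/dx = -(∂F/∂x)/(∂F/∂y) = -(4x^3 - 7y)/(-7x + 4y^3) = (4x^3 - 7y)/(7x - 4y^3)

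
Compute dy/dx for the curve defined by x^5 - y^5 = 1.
Take d/dx of both sides. Since y is implicitly a function of x, the chain rule attaches a y' = dy/dx factor whenever we differentiate through y.

Set F(x, y) = (left side) − (right side), so the curve is F = 0. Differentiating each term of F:
  d/dx[x^5] = 5x^4
  d/dx[-y^5] = -5y^4·y'
  d/dx[-1] = 0

Collecting, the y'-free part is the partial derivative in x and the y' coefficient is the partial derivative in y:
  ∂F/∂x = 5x^4
  ∂F/∂y = -5y^4

so d/dx[F(x, y(x))] = ∂F/∂x + (∂F/∂y)·y' = 0. Rearranging,
  dy/dx = -(∂F/∂x)/(∂F/∂y) = -(5x^4)/(-5y^4) = x^4/y^4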